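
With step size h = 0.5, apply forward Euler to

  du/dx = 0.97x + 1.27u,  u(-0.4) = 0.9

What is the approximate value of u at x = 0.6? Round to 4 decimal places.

Euler: u_{n+1} = u_n + h·f(x_n, u_n).
x=-0.400000, u=0.900000: f=0.755000 → u ← 0.900000 + 0.5·0.755000 = 1.277500
x=0.100000, u=1.277500: f=1.719425 → u ← 1.277500 + 0.5·1.719425 = 2.137213
u(0.6) ≈ 2.1372

2.1372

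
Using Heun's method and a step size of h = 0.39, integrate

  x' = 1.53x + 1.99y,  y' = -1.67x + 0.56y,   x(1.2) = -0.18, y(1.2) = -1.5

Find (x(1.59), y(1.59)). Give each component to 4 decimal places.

Heun on (x,y): k1 = f(t_n, state_n); k2 = f(t_n + h, state_n + h·k1); state_{n+1} = state_n + (h/2)·(k1 + k2).
1.200000: (-0.180000, -1.500000)
  k1 = (-3.260400, -0.539400)
  predictor → (-1.451556, -1.710366)
  k2 = (-5.624509, 1.466294)
  → (-1.912557, -1.319256)
(x(1.59), y(1.59)) ≈ (-1.9126, -1.3193)

-1.9126, -1.3193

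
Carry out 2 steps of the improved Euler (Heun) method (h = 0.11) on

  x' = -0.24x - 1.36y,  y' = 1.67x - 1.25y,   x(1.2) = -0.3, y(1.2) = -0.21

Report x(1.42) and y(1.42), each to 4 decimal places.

-0.2172, -0.2418

Heun on (x,y): k1 = f(s_n, state_n); k2 = f(s_n + h, state_n + h·k1); state_{n+1} = state_n + (h/2)·(k1 + k2).
1.200000: (-0.300000, -0.210000)
  k1 = (0.357600, -0.238500)
  predictor → (-0.260664, -0.236235)
  k2 = (0.383839, -0.140015)
  → (-0.259221, -0.230818)
1.310000: (-0.259221, -0.230818)
  k1 = (0.376126, -0.144376)
  predictor → (-0.217847, -0.246700)
  k2 = (0.387795, -0.055430)
  → (-0.217205, -0.241808)
(x(1.42), y(1.42)) ≈ (-0.2172, -0.2418)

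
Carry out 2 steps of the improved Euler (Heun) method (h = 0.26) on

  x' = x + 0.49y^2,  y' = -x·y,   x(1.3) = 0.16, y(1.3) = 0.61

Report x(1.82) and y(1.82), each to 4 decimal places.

Heun on (x,y): k1 = f(t_n, state_n); k2 = f(t_n + h, state_n + h·k1); state_{n+1} = state_n + (h/2)·(k1 + k2).
1.300000: (0.160000, 0.610000)
  k1 = (0.342329, -0.097600)
  predictor → (0.249006, 0.584624)
  k2 = (0.416480, -0.145575)
  → (0.258645, 0.578387)
1.560000: (0.258645, 0.578387)
  k1 = (0.422566, -0.149597)
  predictor → (0.368512, 0.539492)
  k2 = (0.511128, -0.198809)
  → (0.380025, 0.533094)
(x(1.82), y(1.82)) ≈ (0.3800, 0.5331)

0.3800, 0.5331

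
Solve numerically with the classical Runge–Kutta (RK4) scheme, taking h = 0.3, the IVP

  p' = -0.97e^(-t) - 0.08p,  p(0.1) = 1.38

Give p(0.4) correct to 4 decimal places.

1.1226

RK4: k1 = f(t_n, p_n); k2 = f(t_n + h/2, p_n + (h/2)·k1); k3 = f(t_n + h/2, p_n + (h/2)·k2); k4 = f(t_n + h, p_n + h·k3); p_{n+1} = p_n + (h/6)·(k1 + 2k2 + 2k3 + k4).
t=0.100000, p=1.380000:
  k1 = f(0.100000, 1.380000) = -0.988092
  k2 = f(0.250000, 1.231786) = -0.853980
  k3 = f(0.250000, 1.251903) = -0.855589
  k4 = f(0.400000, 1.123323) = -0.740076
  p ← 1.380000 + (0.3/6)·(k1 + 2k2 + 2k3 + k4) = 1.122635
p(0.4) ≈ 1.1226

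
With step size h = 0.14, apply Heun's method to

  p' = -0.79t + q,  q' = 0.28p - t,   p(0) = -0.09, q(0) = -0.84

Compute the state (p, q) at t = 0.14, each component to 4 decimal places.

-0.2156, -0.8556

Heun on (p,q): k1 = f(t_n, state_n); k2 = f(t_n + h, state_n + h·k1); state_{n+1} = state_n + (h/2)·(k1 + k2).
0.000000: (-0.090000, -0.840000)
  k1 = (-0.840000, -0.025200)
  predictor → (-0.207600, -0.843528)
  k2 = (-0.954128, -0.198128)
  → (-0.215589, -0.855633)
(p(0.14), q(0.14)) ≈ (-0.2156, -0.8556)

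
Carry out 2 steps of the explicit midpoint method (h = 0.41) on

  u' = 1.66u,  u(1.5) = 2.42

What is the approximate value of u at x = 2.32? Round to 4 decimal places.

Midpoint: k1 = f(x_n, u_n); k2 = f(x_n + h/2, u_n + (h/2)·k1); u_{n+1} = u_n + h·k2.
x=1.500000, u=2.420000:
  k1 = f(1.500000, 2.420000) = 4.017200
  k2 = f(1.705000, 3.243526) = 5.384253
  u ← 2.420000 + 0.41·5.384253 = 4.627544
x=1.910000, u=4.627544:
  k1 = f(1.910000, 4.627544) = 7.681723
  k2 = f(2.115000, 6.202297) = 10.295813
  u ← 4.627544 + 0.41·10.295813 = 8.848827
u(2.32) ≈ 8.8488

8.8488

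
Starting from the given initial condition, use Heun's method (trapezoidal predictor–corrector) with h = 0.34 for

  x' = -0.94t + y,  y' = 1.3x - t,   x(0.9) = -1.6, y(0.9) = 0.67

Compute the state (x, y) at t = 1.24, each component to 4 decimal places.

Heun on (x,y): k1 = f(t_n, state_n); k2 = f(t_n + h, state_n + h·k1); state_{n+1} = state_n + (h/2)·(k1 + k2).
0.900000: (-1.600000, 0.670000)
  k1 = (-0.176000, -2.980000)
  predictor → (-1.659840, -0.343200)
  k2 = (-1.508800, -3.397792)
  → (-1.886416, -0.414225)
(x(1.24), y(1.24)) ≈ (-1.8864, -0.4142)

-1.8864, -0.4142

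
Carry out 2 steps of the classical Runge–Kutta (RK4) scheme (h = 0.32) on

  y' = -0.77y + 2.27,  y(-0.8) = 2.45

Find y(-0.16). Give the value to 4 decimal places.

2.6438

RK4: k1 = f(t_n, y_n); k2 = f(t_n + h/2, y_n + (h/2)·k1); k3 = f(t_n + h/2, y_n + (h/2)·k2); k4 = f(t_n + h, y_n + h·k3); y_{n+1} = y_n + (h/6)·(k1 + 2k2 + 2k3 + k4).
t=-0.800000, y=2.450000:
  k1 = f(-0.800000, 2.450000) = 0.383500
  k2 = f(-0.640000, 2.511360) = 0.336253
  k3 = f(-0.640000, 2.503800) = 0.342074
  k4 = f(-0.480000, 2.559464) = 0.299213
  y ← 2.450000 + (0.32/6)·(k1 + 2k2 + 2k3 + k4) = 2.558766
t=-0.480000, y=2.558766:
  k1 = f(-0.480000, 2.558766) = 0.299750
  k2 = f(-0.320000, 2.606726) = 0.262821
  k3 = f(-0.320000, 2.600818) = 0.267371
  k4 = f(-0.160000, 2.644325) = 0.233870
  y ← 2.558766 + (0.32/6)·(k1 + 2k2 + 2k3 + k4) = 2.643780
y(-0.16) ≈ 2.6438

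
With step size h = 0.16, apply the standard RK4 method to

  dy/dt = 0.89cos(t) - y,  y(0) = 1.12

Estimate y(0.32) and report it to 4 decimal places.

RK4: k1 = f(t_n, y_n); k2 = f(t_n + h/2, y_n + (h/2)·k1); k3 = f(t_n + h/2, y_n + (h/2)·k2); k4 = f(t_n + h, y_n + h·k3); y_{n+1} = y_n + (h/6)·(k1 + 2k2 + 2k3 + k4).
t=0.000000, y=1.120000:
  k1 = f(0.000000, 1.120000) = -0.230000
  k2 = f(0.080000, 1.101600) = -0.214446
  k3 = f(0.080000, 1.102844) = -0.215691
  k4 = f(0.160000, 1.085489) = -0.206857
  y ← 1.120000 + (0.16/6)·(k1 + 2k2 + 2k3 + k4) = 1.085410
t=0.160000, y=1.085410:
  k1 = f(0.160000, 1.085410) = -0.206778
  k2 = f(0.240000, 1.068868) = -0.204377
  k3 = f(0.240000, 1.069060) = -0.204569
  k4 = f(0.320000, 1.052679) = -0.207859
  y ← 1.085410 + (0.16/6)·(k1 + 2k2 + 2k3 + k4) = 1.052542
y(0.32) ≈ 1.0525

1.0525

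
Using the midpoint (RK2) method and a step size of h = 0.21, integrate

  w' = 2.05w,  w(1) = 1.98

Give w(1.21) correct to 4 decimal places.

Midpoint: k1 = f(x_n, w_n); k2 = f(x_n + h/2, w_n + (h/2)·k1); w_{n+1} = w_n + h·k2.
x=1.000000, w=1.980000:
  k1 = f(1.000000, 1.980000) = 4.059000
  k2 = f(1.105000, 2.406195) = 4.932700
  w ← 1.980000 + 0.21·4.932700 = 3.015867
w(1.21) ≈ 3.0159

3.0159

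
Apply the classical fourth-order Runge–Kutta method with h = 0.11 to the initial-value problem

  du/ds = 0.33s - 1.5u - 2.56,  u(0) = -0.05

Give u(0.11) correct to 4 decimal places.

RK4: k1 = f(s_n, u_n); k2 = f(s_n + h/2, u_n + (h/2)·k1); k3 = f(s_n + h/2, u_n + (h/2)·k2); k4 = f(s_n + h, u_n + h·k3); u_{n+1} = u_n + (h/6)·(k1 + 2k2 + 2k3 + k4).
s=0.000000, u=-0.050000:
  k1 = f(0.000000, -0.050000) = -2.485000
  k2 = f(0.055000, -0.186675) = -2.261837
  k3 = f(0.055000, -0.174401) = -2.280248
  k4 = f(0.110000, -0.300827) = -2.072459
  u ← -0.050000 + (0.11/6)·(k1 + 2k2 + 2k3 + k4) = -0.300097
u(0.11) ≈ -0.3001

-0.3001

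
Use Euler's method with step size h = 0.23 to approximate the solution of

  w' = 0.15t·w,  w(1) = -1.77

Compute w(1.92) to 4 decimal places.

-2.1218

Euler: w_{n+1} = w_n + h·f(t_n, w_n).
t=1.000000, w=-1.770000: f=-0.265500 → w ← -1.770000 + 0.23·(-0.265500) = -1.831065
t=1.230000, w=-1.831065: f=-0.337831 → w ← -1.831065 + 0.23·(-0.337831) = -1.908766
t=1.460000, w=-1.908766: f=-0.418020 → w ← -1.908766 + 0.23·(-0.418020) = -2.004911
t=1.690000, w=-2.004911: f=-0.508245 → w ← -2.004911 + 0.23·(-0.508245) = -2.121807
w(1.92) ≈ -2.1218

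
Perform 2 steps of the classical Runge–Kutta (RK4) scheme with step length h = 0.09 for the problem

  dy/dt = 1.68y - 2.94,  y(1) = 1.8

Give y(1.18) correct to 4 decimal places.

RK4: k1 = f(t_n, y_n); k2 = f(t_n + h/2, y_n + (h/2)·k1); k3 = f(t_n + h/2, y_n + (h/2)·k2); k4 = f(t_n + h, y_n + h·k3); y_{n+1} = y_n + (h/6)·(k1 + 2k2 + 2k3 + k4).
t=1.000000, y=1.800000:
  k1 = f(1.000000, 1.800000) = 0.084000
  k2 = f(1.045000, 1.803780) = 0.090350
  k3 = f(1.045000, 1.804066) = 0.090830
  k4 = f(1.090000, 1.808175) = 0.097734
  y ← 1.800000 + (0.09/6)·(k1 + 2k2 + 2k3 + k4) = 1.808161
t=1.090000, y=1.808161:
  k1 = f(1.090000, 1.808161) = 0.097711
  k2 = f(1.135000, 1.812558) = 0.105098
  k3 = f(1.135000, 1.812891) = 0.105657
  k4 = f(1.180000, 1.817671) = 0.113686
  y ← 1.808161 + (0.09/6)·(k1 + 2k2 + 2k3 + k4) = 1.817655
y(1.18) ≈ 1.8177

1.8177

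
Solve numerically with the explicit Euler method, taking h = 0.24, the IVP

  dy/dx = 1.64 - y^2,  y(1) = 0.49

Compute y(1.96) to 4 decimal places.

1.2402

Euler: y_{n+1} = y_n + h·f(x_n, y_n).
x=1.000000, y=0.490000: f=1.399900 → y ← 0.490000 + 0.24·1.399900 = 0.825976
x=1.240000, y=0.825976: f=0.957764 → y ← 0.825976 + 0.24·0.957764 = 1.055839
x=1.480000, y=1.055839: f=0.525203 → y ← 1.055839 + 0.24·0.525203 = 1.181888
x=1.720000, y=1.181888: f=0.243141 → y ← 1.181888 + 0.24·0.243141 = 1.240242
y(1.96) ≈ 1.2402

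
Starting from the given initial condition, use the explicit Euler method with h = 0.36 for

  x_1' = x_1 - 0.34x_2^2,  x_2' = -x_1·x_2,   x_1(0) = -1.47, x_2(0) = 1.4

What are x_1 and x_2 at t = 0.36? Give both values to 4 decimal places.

Euler on (x_1,x_2): x_1_{n+1} = x_1_n + h·x_1', x_2_{n+1} = x_2_n + h·x_2'.
0.000000: (-1.470000, 1.400000); f=(-2.136400, 2.058000) → (-2.239104, 2.140880)
(x_1(0.36), x_2(0.36)) ≈ (-2.2391, 2.1409)

-2.2391, 2.1409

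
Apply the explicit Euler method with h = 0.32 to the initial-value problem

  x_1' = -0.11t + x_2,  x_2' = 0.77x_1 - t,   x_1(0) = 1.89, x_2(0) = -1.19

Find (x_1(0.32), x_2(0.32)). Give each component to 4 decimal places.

1.5092, -0.7243

Euler on (x_1,x_2): x_1_{n+1} = x_1_n + h·x_1', x_2_{n+1} = x_2_n + h·x_2'.
0.000000: (1.890000, -1.190000); f=(-1.190000, 1.455300) → (1.509200, -0.724304)
(x_1(0.32), x_2(0.32)) ≈ (1.5092, -0.7243)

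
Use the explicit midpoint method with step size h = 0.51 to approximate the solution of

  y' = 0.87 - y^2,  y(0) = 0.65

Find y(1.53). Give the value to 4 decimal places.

0.8996

Midpoint: k1 = f(x_n, y_n); k2 = f(x_n + h/2, y_n + (h/2)·k1); y_{n+1} = y_n + h·k2.
x=0.000000, y=0.650000:
  k1 = f(0.000000, 0.650000) = 0.447500
  k2 = f(0.255000, 0.764112) = 0.286132
  y ← 0.650000 + 0.51·0.286132 = 0.795927
x=0.510000, y=0.795927:
  k1 = f(0.510000, 0.795927) = 0.236500
  k2 = f(0.765000, 0.856235) = 0.136862
  y ← 0.795927 + 0.51·0.136862 = 0.865727
x=1.020000, y=0.865727:
  k1 = f(1.020000, 0.865727) = 0.120517
  k2 = f(1.275000, 0.896459) = 0.066362
  y ← 0.865727 + 0.51·0.066362 = 0.899571
y(1.53) ≈ 0.8996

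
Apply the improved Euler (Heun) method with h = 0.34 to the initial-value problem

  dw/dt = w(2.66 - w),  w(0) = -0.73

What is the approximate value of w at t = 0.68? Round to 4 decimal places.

-13.3145

Heun: k1 = f(t_n, w_n); k2 = f(t_n + h, w_n + h·k1); w_{n+1} = w_n + (h/2)·(k1 + k2).
t=0.000000, w=-0.730000:
  k1 = f(0.000000, -0.730000) = -2.474700
  k2 = f(0.340000, -1.571398) = -6.649210
  w ← -0.730000 + (0.34/2)·(-2.474700 + (-6.649210)) = -2.281065
t=0.340000, w=-2.281065:
  k1 = f(0.340000, -2.281065) = -11.270889
  k2 = f(0.680000, -6.113167) = -53.631834
  w ← -2.281065 + (0.34/2)·(-11.270889 + (-53.631834)) = -13.314528
w(0.68) ≈ -13.3145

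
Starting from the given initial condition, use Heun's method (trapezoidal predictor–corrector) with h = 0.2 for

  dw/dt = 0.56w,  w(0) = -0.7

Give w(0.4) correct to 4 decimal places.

Heun: k1 = f(t_n, w_n); k2 = f(t_n + h, w_n + h·k1); w_{n+1} = w_n + (h/2)·(k1 + k2).
t=0.000000, w=-0.700000:
  k1 = f(0.000000, -0.700000) = -0.392000
  k2 = f(0.200000, -0.778400) = -0.435904
  w ← -0.700000 + (0.2/2)·(-0.392000 + (-0.435904)) = -0.782790
t=0.200000, w=-0.782790:
  k1 = f(0.200000, -0.782790) = -0.438363
  k2 = f(0.400000, -0.870463) = -0.487459
  w ← -0.782790 + (0.2/2)·(-0.438363 + (-0.487459)) = -0.875373
w(0.4) ≈ -0.8754

-0.8754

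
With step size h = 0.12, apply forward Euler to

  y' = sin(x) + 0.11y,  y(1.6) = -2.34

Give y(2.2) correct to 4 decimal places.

Euler: y_{n+1} = y_n + h·f(x_n, y_n).
x=1.600000, y=-2.340000: f=0.742174 → y ← -2.340000 + 0.12·0.742174 = -2.250939
x=1.720000, y=-2.250939: f=0.741286 → y ← -2.250939 + 0.12·0.741286 = -2.161985
x=1.840000, y=-2.161985: f=0.726165 → y ← -2.161985 + 0.12·0.726165 = -2.074845
x=1.960000, y=-2.074845: f=0.696979 → y ← -2.074845 + 0.12·0.696979 = -1.991208
x=2.080000, y=-1.991208: f=0.654100 → y ← -1.991208 + 0.12·0.654100 = -1.912716
y(2.2) ≈ -1.9127

-1.9127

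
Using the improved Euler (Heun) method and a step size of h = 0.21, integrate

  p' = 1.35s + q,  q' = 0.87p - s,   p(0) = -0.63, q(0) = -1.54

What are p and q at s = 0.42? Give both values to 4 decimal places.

-1.2274, -1.9711

Heun on (p,q): k1 = f(s_n, state_n); k2 = f(s_n + h, state_n + h·k1); state_{n+1} = state_n + (h/2)·(k1 + k2).
0.000000: (-0.630000, -1.540000)
  k1 = (-1.540000, -0.548100)
  predictor → (-0.953400, -1.655101)
  k2 = (-1.371601, -1.039458)
  → (-0.935718, -1.706694)
0.210000: (-0.935718, -1.706694)
  k1 = (-1.423194, -1.024075)
  predictor → (-1.234589, -1.921749)
  k2 = (-1.354749, -1.494092)
  → (-1.227402, -1.971101)
(p(0.42), q(0.42)) ≈ (-1.2274, -1.9711)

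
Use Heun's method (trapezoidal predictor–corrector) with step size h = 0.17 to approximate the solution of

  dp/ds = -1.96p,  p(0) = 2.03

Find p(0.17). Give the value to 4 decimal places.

Heun: k1 = f(s_n, p_n); k2 = f(s_n + h, p_n + h·k1); p_{n+1} = p_n + (h/2)·(k1 + k2).
s=0.000000, p=2.030000:
  k1 = f(0.000000, 2.030000) = -3.978800
  k2 = f(0.170000, 1.353604) = -2.653064
  p ← 2.030000 + (0.17/2)·(-3.978800 + (-2.653064)) = 1.466292
p(0.17) ≈ 1.4663

1.4663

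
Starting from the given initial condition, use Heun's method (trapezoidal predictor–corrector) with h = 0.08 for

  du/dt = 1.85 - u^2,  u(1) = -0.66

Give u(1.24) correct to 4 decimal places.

Heun: k1 = f(t_n, u_n); k2 = f(t_n + h, u_n + h·k1); u_{n+1} = u_n + (h/2)·(k1 + k2).
t=1.000000, u=-0.660000:
  k1 = f(1.000000, -0.660000) = 1.414400
  k2 = f(1.080000, -0.546848) = 1.550957
  u ← -0.660000 + (0.08/2)·(1.414400 + 1.550957) = -0.541386
t=1.080000, u=-0.541386:
  k1 = f(1.080000, -0.541386) = 1.556902
  k2 = f(1.160000, -0.416834) = 1.676250
  u ← -0.541386 + (0.08/2)·(1.556902 + 1.676250) = -0.412060
t=1.160000, u=-0.412060:
  k1 = f(1.160000, -0.412060) = 1.680207
  k2 = f(1.240000, -0.277643) = 1.772914
  u ← -0.412060 + (0.08/2)·(1.680207 + 1.772914) = -0.273935
u(1.24) ≈ -0.2739

-0.2739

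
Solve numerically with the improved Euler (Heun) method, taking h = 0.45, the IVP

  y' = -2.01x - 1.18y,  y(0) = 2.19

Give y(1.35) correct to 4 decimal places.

-0.6866

Heun: k1 = f(x_n, y_n); k2 = f(x_n + h, y_n + h·k1); y_{n+1} = y_n + (h/2)·(k1 + k2).
x=0.000000, y=2.190000:
  k1 = f(0.000000, 2.190000) = -2.584200
  k2 = f(0.450000, 1.027110) = -2.116490
  y ← 2.190000 + (0.45/2)·(-2.584200 + (-2.116490)) = 1.132345
x=0.450000, y=1.132345:
  k1 = f(0.450000, 1.132345) = -2.240667
  k2 = f(0.900000, 0.124045) = -1.955373
  y ← 1.132345 + (0.45/2)·(-2.240667 + (-1.955373)) = 0.188236
x=0.900000, y=0.188236:
  k1 = f(0.900000, 0.188236) = -2.031118
  k2 = f(1.350000, -0.725767) = -1.857095
  y ← 0.188236 + (0.45/2)·(-2.031118 + (-1.857095)) = -0.686612
y(1.35) ≈ -0.6866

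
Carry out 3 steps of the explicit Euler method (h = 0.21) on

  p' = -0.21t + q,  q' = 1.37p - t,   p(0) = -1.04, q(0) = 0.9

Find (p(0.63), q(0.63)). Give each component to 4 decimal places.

Euler on (p,q): p_{n+1} = p_n + h·p', q_{n+1} = q_n + h·q'.
0.000000: (-1.040000, 0.900000); f=(0.900000, -1.424800) → (-0.851000, 0.600792)
0.210000: (-0.851000, 0.600792); f=(0.556692, -1.375870) → (-0.734095, 0.311859)
0.420000: (-0.734095, 0.311859); f=(0.223659, -1.425710) → (-0.687126, 0.012460)
(p(0.63), q(0.63)) ≈ (-0.6871, 0.0125)

-0.6871, 0.0125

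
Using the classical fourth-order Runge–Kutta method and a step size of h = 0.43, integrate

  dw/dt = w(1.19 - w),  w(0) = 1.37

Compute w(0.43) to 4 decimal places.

RK4: k1 = f(t_n, w_n); k2 = f(t_n + h/2, w_n + (h/2)·k1); k3 = f(t_n + h/2, w_n + (h/2)·k2); k4 = f(t_n + h, w_n + h·k3); w_{n+1} = w_n + (h/6)·(k1 + 2k2 + 2k3 + k4).
t=0.000000, w=1.370000:
  k1 = f(0.000000, 1.370000) = -0.246600
  k2 = f(0.215000, 1.316981) = -0.167232
  k3 = f(0.215000, 1.334045) = -0.192163
  k4 = f(0.430000, 1.287370) = -0.125351
  w ← 1.370000 + (0.43/6)·(k1 + 2k2 + 2k3 + k4) = 1.291830
w(0.43) ≈ 1.2918

1.2918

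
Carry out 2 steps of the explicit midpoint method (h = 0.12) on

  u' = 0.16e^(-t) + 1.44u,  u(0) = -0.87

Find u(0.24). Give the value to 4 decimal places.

Midpoint: k1 = f(t_n, u_n); k2 = f(t_n + h/2, u_n + (h/2)·k1); u_{n+1} = u_n + h·k2.
t=0.000000, u=-0.870000:
  k1 = f(0.000000, -0.870000) = -1.092800
  k2 = f(0.060000, -0.935568) = -1.196536
  u ← -0.870000 + 0.12·(-1.196536) = -1.013584
t=0.120000, u=-1.013584:
  k1 = f(0.120000, -1.013584) = -1.317654
  k2 = f(0.180000, -1.092644) = -1.439763
  u ← -1.013584 + 0.12·(-1.439763) = -1.186356
u(0.24) ≈ -1.1864

-1.1864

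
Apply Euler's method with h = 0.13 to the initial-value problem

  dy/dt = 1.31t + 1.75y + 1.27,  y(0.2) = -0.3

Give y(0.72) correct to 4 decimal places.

Euler: y_{n+1} = y_n + h·f(t_n, y_n).
t=0.200000, y=-0.300000: f=1.007000 → y ← -0.300000 + 0.13·1.007000 = -0.169090
t=0.330000, y=-0.169090: f=1.406393 → y ← -0.169090 + 0.13·1.406393 = 0.013741
t=0.460000, y=0.013741: f=1.896647 → y ← 0.013741 + 0.13·1.896647 = 0.260305
t=0.590000, y=0.260305: f=2.498434 → y ← 0.260305 + 0.13·2.498434 = 0.585102
y(0.72) ≈ 0.5851

0.5851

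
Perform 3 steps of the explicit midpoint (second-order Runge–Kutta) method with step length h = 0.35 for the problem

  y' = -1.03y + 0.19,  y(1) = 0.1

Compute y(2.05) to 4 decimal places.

0.1549

Midpoint: k1 = f(s_n, y_n); k2 = f(s_n + h/2, y_n + (h/2)·k1); y_{n+1} = y_n + h·k2.
s=1.000000, y=0.100000:
  k1 = f(1.000000, 0.100000) = 0.087000
  k2 = f(1.175000, 0.115225) = 0.071318
  y ← 0.100000 + 0.35·0.071318 = 0.124961
s=1.350000, y=0.124961:
  k1 = f(1.350000, 0.124961) = 0.061290
  k2 = f(1.525000, 0.135687) = 0.050242
  y ← 0.124961 + 0.35·0.050242 = 0.142546
s=1.700000, y=0.142546:
  k1 = f(1.700000, 0.142546) = 0.043177
  k2 = f(1.875000, 0.150102) = 0.035395
  y ← 0.142546 + 0.35·0.035395 = 0.154934
y(2.05) ≈ 0.1549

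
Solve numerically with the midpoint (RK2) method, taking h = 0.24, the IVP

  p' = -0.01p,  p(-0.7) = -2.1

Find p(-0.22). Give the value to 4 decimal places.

-2.0899

Midpoint: k1 = f(t_n, p_n); k2 = f(t_n + h/2, p_n + (h/2)·k1); p_{n+1} = p_n + h·k2.
t=-0.700000, p=-2.100000:
  k1 = f(-0.700000, -2.100000) = 0.021000
  k2 = f(-0.580000, -2.097480) = 0.020975
  p ← -2.100000 + 0.24·0.020975 = -2.094966
t=-0.460000, p=-2.094966:
  k1 = f(-0.460000, -2.094966) = 0.020950
  k2 = f(-0.340000, -2.092452) = 0.020925
  p ← -2.094966 + 0.24·0.020925 = -2.089944
p(-0.22) ≈ -2.0899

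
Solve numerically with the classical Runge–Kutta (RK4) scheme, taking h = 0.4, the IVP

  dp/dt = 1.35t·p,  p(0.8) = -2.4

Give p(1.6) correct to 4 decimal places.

RK4: k1 = f(t_n, p_n); k2 = f(t_n + h/2, p_n + (h/2)·k1); k3 = f(t_n + h/2, p_n + (h/2)·k2); k4 = f(t_n + h, p_n + h·k3); p_{n+1} = p_n + (h/6)·(k1 + 2k2 + 2k3 + k4).
t=0.800000, p=-2.400000:
  k1 = f(0.800000, -2.400000) = -2.592000
  k2 = f(1.000000, -2.918400) = -3.939840
  k3 = f(1.000000, -3.187968) = -4.303757
  k4 = f(1.200000, -4.121503) = -6.676834
  p ← -2.400000 + (0.4/6)·(k1 + 2k2 + 2k3 + k4) = -4.117069
t=1.200000, p=-4.117069:
  k1 = f(1.200000, -4.117069) = -6.669651
  k2 = f(1.400000, -5.450999) = -10.302388
  k3 = f(1.400000, -6.177546) = -11.675562
  k4 = f(1.600000, -8.787293) = -18.980554
  p ← -4.117069 + (0.4/6)·(k1 + 2k2 + 2k3 + k4) = -8.757475
p(1.6) ≈ -8.7575

-8.7575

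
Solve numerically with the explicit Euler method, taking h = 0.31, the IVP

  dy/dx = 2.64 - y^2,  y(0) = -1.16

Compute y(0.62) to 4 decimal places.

Euler: y_{n+1} = y_n + h·f(x_n, y_n).
x=0.000000, y=-1.160000: f=1.294400 → y ← -1.160000 + 0.31·1.294400 = -0.758736
x=0.310000, y=-0.758736: f=2.064320 → y ← -0.758736 + 0.31·2.064320 = -0.118797
y(0.62) ≈ -0.1188

-0.1188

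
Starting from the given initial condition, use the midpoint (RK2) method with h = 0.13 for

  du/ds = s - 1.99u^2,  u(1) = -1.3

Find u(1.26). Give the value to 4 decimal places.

Midpoint: k1 = f(s_n, u_n); k2 = f(s_n + h/2, u_n + (h/2)·k1); u_{n+1} = u_n + h·k2.
s=1.000000, u=-1.300000:
  k1 = f(1.000000, -1.300000) = -2.363100
  k2 = f(1.065000, -1.453601) = -3.139785
  u ← -1.300000 + 0.13·(-3.139785) = -1.708172
s=1.130000, u=-1.708172:
  k1 = f(1.130000, -1.708172) = -4.676525
  k2 = f(1.195000, -2.012146) = -6.861977
  u ← -1.708172 + 0.13·(-6.861977) = -2.600229
u(1.26) ≈ -2.6002

-2.6002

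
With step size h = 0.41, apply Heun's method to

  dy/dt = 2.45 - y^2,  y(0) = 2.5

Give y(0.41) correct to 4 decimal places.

Heun: k1 = f(t_n, y_n); k2 = f(t_n + h, y_n + h·k1); y_{n+1} = y_n + (h/2)·(k1 + k2).
t=0.000000, y=2.500000:
  k1 = f(0.000000, 2.500000) = -3.800000
  k2 = f(0.410000, 0.942000) = 1.562636
  y ← 2.500000 + (0.41/2)·(-3.800000 + 1.562636) = 2.041340
y(0.41) ≈ 2.0413

2.0413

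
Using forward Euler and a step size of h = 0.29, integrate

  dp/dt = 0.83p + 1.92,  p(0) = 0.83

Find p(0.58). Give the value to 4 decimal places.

Euler: p_{n+1} = p_n + h·f(t_n, p_n).
t=0.000000, p=0.830000: f=2.608900 → p ← 0.830000 + 0.29·2.608900 = 1.586581
t=0.290000, p=1.586581: f=3.236862 → p ← 1.586581 + 0.29·3.236862 = 2.525271
p(0.58) ≈ 2.5253

2.5253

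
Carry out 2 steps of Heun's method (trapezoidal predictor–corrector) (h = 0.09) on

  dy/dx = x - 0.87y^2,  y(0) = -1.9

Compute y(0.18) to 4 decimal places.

Heun: k1 = f(x_n, y_n); k2 = f(x_n + h, y_n + h·k1); y_{n+1} = y_n + (h/2)·(k1 + k2).
x=0.000000, y=-1.900000:
  k1 = f(0.000000, -1.900000) = -3.140700
  k2 = f(0.090000, -2.182663) = -4.054695
  y ← -1.900000 + (0.09/2)·(-3.140700 + (-4.054695)) = -2.223793
x=0.090000, y=-2.223793:
  k1 = f(0.090000, -2.223793) = -4.212371
  k2 = f(0.180000, -2.602906) = -5.714355
  y ← -2.223793 + (0.09/2)·(-4.212371 + (-5.714355)) = -2.670495
y(0.18) ≈ -2.6705

-2.6705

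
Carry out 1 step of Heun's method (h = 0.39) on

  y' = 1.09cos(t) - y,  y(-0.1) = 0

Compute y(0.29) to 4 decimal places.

0.3327

Heun: k1 = f(t_n, y_n); k2 = f(t_n + h, y_n + h·k1); y_{n+1} = y_n + (h/2)·(k1 + k2).
t=-0.100000, y=0.000000:
  k1 = f(-0.100000, 0.000000) = 1.084555
  k2 = f(0.290000, 0.422976) = 0.621510
  y ← 0.000000 + (0.39/2)·(1.084555 + 0.621510) = 0.332682
y(0.29) ≈ 0.3327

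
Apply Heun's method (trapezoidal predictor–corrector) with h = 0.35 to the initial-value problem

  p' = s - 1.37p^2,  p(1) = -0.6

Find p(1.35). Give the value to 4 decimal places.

-0.3179

Heun: k1 = f(s_n, p_n); k2 = f(s_n + h, p_n + h·k1); p_{n+1} = p_n + (h/2)·(k1 + k2).
s=1.000000, p=-0.600000:
  k1 = f(1.000000, -0.600000) = 0.506800
  k2 = f(1.350000, -0.422620) = 1.105307
  p ← -0.600000 + (0.35/2)·(0.506800 + 1.105307) = -0.317881
p(1.35) ≈ -0.3179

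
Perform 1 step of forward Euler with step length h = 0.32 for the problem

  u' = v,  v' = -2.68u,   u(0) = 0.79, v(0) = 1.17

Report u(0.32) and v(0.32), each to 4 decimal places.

1.1644, 0.4925

Euler on (u,v): u_{n+1} = u_n + h·u', v_{n+1} = v_n + h·v'.
0.000000: (0.790000, 1.170000); f=(1.170000, -2.117200) → (1.164400, 0.492496)
(u(0.32), v(0.32)) ≈ (1.1644, 0.4925)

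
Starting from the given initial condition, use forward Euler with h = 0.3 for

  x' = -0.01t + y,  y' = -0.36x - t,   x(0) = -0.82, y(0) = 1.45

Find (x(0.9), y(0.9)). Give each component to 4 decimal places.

Euler on (x,y): x_{n+1} = x_n + h·x', y_{n+1} = y_n + h·y'.
0.000000: (-0.820000, 1.450000); f=(1.450000, 0.295200) → (-0.385000, 1.538560)
0.300000: (-0.385000, 1.538560); f=(1.535560, -0.161400) → (0.075668, 1.490140)
0.600000: (0.075668, 1.490140); f=(1.484140, -0.627240) → (0.520910, 1.301968)
(x(0.9), y(0.9)) ≈ (0.5209, 1.3020)

0.5209, 1.3020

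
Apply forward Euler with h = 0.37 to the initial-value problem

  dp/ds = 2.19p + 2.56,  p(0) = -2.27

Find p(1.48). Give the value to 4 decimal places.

-12.9942

Euler: p_{n+1} = p_n + h·f(s_n, p_n).
s=0.000000, p=-2.270000: f=-2.411300 → p ← -2.270000 + 0.37·(-2.411300) = -3.162181
s=0.370000, p=-3.162181: f=-4.365176 → p ← -3.162181 + 0.37·(-4.365176) = -4.777296
s=0.740000, p=-4.777296: f=-7.902279 → p ← -4.777296 + 0.37·(-7.902279) = -7.701139
s=1.110000, p=-7.701139: f=-14.305495 → p ← -7.701139 + 0.37·(-14.305495) = -12.994173
p(1.48) ≈ -12.9942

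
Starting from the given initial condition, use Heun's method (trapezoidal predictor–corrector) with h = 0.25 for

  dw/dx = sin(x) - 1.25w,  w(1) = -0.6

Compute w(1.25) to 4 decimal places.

-0.2509

Heun: k1 = f(x_n, w_n); k2 = f(x_n + h, w_n + h·k1); w_{n+1} = w_n + (h/2)·(k1 + k2).
x=1.000000, w=-0.600000:
  k1 = f(1.000000, -0.600000) = 1.591471
  k2 = f(1.250000, -0.202132) = 1.201650
  w ← -0.600000 + (0.25/2)·(1.591471 + 1.201650) = -0.250860
w(1.25) ≈ -0.2509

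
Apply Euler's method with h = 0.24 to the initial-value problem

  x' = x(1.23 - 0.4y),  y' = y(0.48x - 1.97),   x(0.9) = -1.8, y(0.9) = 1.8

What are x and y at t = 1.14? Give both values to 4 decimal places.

-2.0203, 0.5757

Euler on (x,y): x_{n+1} = x_n + h·x', y_{n+1} = y_n + h·y'.
0.900000: (-1.800000, 1.800000); f=(-0.918000, -5.101200) → (-2.020320, 0.575712)
(x(1.14), y(1.14)) ≈ (-2.0203, 0.5757)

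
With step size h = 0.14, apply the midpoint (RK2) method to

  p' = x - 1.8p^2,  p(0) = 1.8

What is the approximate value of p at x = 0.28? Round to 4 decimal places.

Midpoint: k1 = f(x_n, p_n); k2 = f(x_n + h/2, p_n + (h/2)·k1); p_{n+1} = p_n + h·k2.
x=0.000000, p=1.800000:
  k1 = f(0.000000, 1.800000) = -5.832000
  k2 = f(0.070000, 1.391760) = -3.416593
  p ← 1.800000 + 0.14·(-3.416593) = 1.321677
x=0.140000, p=1.321677:
  k1 = f(0.140000, 1.321677) = -3.004294
  k2 = f(0.210000, 1.111376) = -2.013284
  p ← 1.321677 + 0.14·(-2.013284) = 1.039817
p(0.28) ≈ 1.0398

1.0398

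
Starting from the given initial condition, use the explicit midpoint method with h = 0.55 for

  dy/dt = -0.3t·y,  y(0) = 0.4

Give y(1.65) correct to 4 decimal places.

0.2637

Midpoint: k1 = f(t_n, y_n); k2 = f(t_n + h/2, y_n + (h/2)·k1); y_{n+1} = y_n + h·k2.
t=0.000000, y=0.400000:
  k1 = f(0.000000, 0.400000) = 0.000000
  k2 = f(0.275000, 0.400000) = -0.033000
  y ← 0.400000 + 0.55·(-0.033000) = 0.381850
t=0.550000, y=0.381850:
  k1 = f(0.550000, 0.381850) = -0.063005
  k2 = f(0.825000, 0.364524) = -0.090220
  y ← 0.381850 + 0.55·(-0.090220) = 0.332229
t=1.100000, y=0.332229:
  k1 = f(1.100000, 0.332229) = -0.109636
  k2 = f(1.375000, 0.302079) = -0.124608
  y ← 0.332229 + 0.55·(-0.124608) = 0.263695
y(1.65) ≈ 0.2637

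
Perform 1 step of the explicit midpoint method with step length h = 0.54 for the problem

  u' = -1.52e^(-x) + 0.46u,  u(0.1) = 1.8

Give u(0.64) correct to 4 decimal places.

Midpoint: k1 = f(x_n, u_n); k2 = f(x_n + h/2, u_n + (h/2)·k1); u_{n+1} = u_n + h·k2.
x=0.100000, u=1.800000:
  k1 = f(0.100000, 1.800000) = -0.547353
  k2 = f(0.370000, 1.652215) = -0.289897
  u ← 1.800000 + 0.54·(-0.289897) = 1.643455
u(0.64) ≈ 1.6435

1.6435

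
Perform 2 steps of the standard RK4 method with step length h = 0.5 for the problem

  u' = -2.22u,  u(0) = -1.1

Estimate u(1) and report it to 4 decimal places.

-0.1282

RK4: k1 = f(t_n, u_n); k2 = f(t_n + h/2, u_n + (h/2)·k1); k3 = f(t_n + h/2, u_n + (h/2)·k2); k4 = f(t_n + h, u_n + h·k3); u_{n+1} = u_n + (h/6)·(k1 + 2k2 + 2k3 + k4).
t=0.000000, u=-1.100000:
  k1 = f(0.000000, -1.100000) = 2.442000
  k2 = f(0.250000, -0.489500) = 1.086690
  k3 = f(0.250000, -0.828328) = 1.838887
  k4 = f(0.500000, -0.180556) = 0.400835
  u ← -1.100000 + (0.5/6)·(k1 + 2k2 + 2k3 + k4) = -0.375501
t=0.500000, u=-0.375501:
  k1 = f(0.500000, -0.375501) = 0.833612
  k2 = f(0.750000, -0.167098) = 0.370957
  k3 = f(0.750000, -0.282762) = 0.627731
  k4 = f(1.000000, -0.061636) = 0.136831
  u ← -0.375501 + (0.5/6)·(k1 + 2k2 + 2k3 + k4) = -0.128183
u(1) ≈ -0.1282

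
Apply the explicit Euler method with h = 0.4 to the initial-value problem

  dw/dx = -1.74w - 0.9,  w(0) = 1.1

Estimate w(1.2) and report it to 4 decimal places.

Euler: w_{n+1} = w_n + h·f(x_n, w_n).
x=0.000000, w=1.100000: f=-2.814000 → w ← 1.100000 + 0.4·(-2.814000) = -0.025600
x=0.400000, w=-0.025600: f=-0.855456 → w ← -0.025600 + 0.4·(-0.855456) = -0.367782
x=0.800000, w=-0.367782: f=-0.260059 → w ← -0.367782 + 0.4·(-0.260059) = -0.471806
w(1.2) ≈ -0.4718

-0.4718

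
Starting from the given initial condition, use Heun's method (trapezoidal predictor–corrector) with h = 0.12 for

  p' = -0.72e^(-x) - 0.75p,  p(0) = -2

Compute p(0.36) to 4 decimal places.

-1.7162

Heun: k1 = f(x_n, p_n); k2 = f(x_n + h, p_n + h·k1); p_{n+1} = p_n + (h/2)·(k1 + k2).
x=0.000000, p=-2.000000:
  k1 = f(0.000000, -2.000000) = 0.780000
  k2 = f(0.120000, -1.906400) = 0.791217
  p ← -2.000000 + (0.12/2)·(0.780000 + 0.791217) = -1.905727
x=0.120000, p=-1.905727:
  k1 = f(0.120000, -1.905727) = 0.790713
  k2 = f(0.240000, -1.810841) = 0.791759
  p ← -1.905727 + (0.12/2)·(0.790713 + 0.791759) = -1.810779
x=0.240000, p=-1.810779:
  k1 = f(0.240000, -1.810779) = 0.791712
  k2 = f(0.360000, -1.715773) = 0.784503
  p ← -1.810779 + (0.12/2)·(0.791712 + 0.784503) = -1.716206
p(0.36) ≈ -1.7162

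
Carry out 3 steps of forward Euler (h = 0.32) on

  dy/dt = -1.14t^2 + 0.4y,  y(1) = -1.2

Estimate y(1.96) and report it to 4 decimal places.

Euler: y_{n+1} = y_n + h·f(t_n, y_n).
t=1.000000, y=-1.200000: f=-1.620000 → y ← -1.200000 + 0.32·(-1.620000) = -1.718400
t=1.320000, y=-1.718400: f=-2.673696 → y ← -1.718400 + 0.32·(-2.673696) = -2.573983
t=1.640000, y=-2.573983: f=-4.095737 → y ← -2.573983 + 0.32·(-4.095737) = -3.884619
y(1.96) ≈ -3.8846

-3.8846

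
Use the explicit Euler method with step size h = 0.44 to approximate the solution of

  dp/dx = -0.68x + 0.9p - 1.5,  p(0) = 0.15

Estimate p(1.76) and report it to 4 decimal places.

Euler: p_{n+1} = p_n + h·f(x_n, p_n).
x=0.000000, p=0.150000: f=-1.365000 → p ← 0.150000 + 0.44·(-1.365000) = -0.450600
x=0.440000, p=-0.450600: f=-2.204740 → p ← -0.450600 + 0.44·(-2.204740) = -1.420686
x=0.880000, p=-1.420686: f=-3.377017 → p ← -1.420686 + 0.44·(-3.377017) = -2.906573
x=1.320000, p=-2.906573: f=-5.013516 → p ← -2.906573 + 0.44·(-5.013516) = -5.112520
p(1.76) ≈ -5.1125

-5.1125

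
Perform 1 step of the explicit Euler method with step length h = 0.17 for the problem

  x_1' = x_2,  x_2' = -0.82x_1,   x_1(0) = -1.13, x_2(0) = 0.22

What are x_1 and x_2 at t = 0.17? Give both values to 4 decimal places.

Euler on (x_1,x_2): x_1_{n+1} = x_1_n + h·x_1', x_2_{n+1} = x_2_n + h·x_2'.
0.000000: (-1.130000, 0.220000); f=(0.220000, 0.926600) → (-1.092600, 0.377522)
(x_1(0.17), x_2(0.17)) ≈ (-1.0926, 0.3775)

-1.0926, 0.3775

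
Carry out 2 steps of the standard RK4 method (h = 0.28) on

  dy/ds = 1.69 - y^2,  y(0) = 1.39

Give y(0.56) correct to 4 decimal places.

RK4: k1 = f(s_n, y_n); k2 = f(s_n + h/2, y_n + (h/2)·k1); k3 = f(s_n + h/2, y_n + (h/2)·k2); k4 = f(s_n + h, y_n + h·k3); y_{n+1} = y_n + (h/6)·(k1 + 2k2 + 2k3 + k4).
s=0.000000, y=1.390000:
  k1 = f(0.000000, 1.390000) = -0.242100
  k2 = f(0.140000, 1.356106) = -0.149023
  k3 = f(0.140000, 1.369137) = -0.184535
  k4 = f(0.280000, 1.338330) = -0.101127
  y ← 1.390000 + (0.28/6)·(k1 + 2k2 + 2k3 + k4) = 1.342851
s=0.280000, y=1.342851:
  k1 = f(0.280000, 1.342851) = -0.113248
  k2 = f(0.420000, 1.326996) = -0.070918
  k3 = f(0.420000, 1.332922) = -0.086681
  k4 = f(0.560000, 1.318580) = -0.048653
  y ← 1.342851 + (0.28/6)·(k1 + 2k2 + 2k3 + k4) = 1.320586
y(0.56) ≈ 1.3206

1.3206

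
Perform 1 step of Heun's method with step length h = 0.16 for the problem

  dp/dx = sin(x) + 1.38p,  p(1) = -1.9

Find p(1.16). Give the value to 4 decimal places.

-2.2103

Heun: k1 = f(x_n, p_n); k2 = f(x_n + h, p_n + h·k1); p_{n+1} = p_n + (h/2)·(k1 + k2).
x=1.000000, p=-1.900000:
  k1 = f(1.000000, -1.900000) = -1.780529
  k2 = f(1.160000, -2.184885) = -2.098338
  p ← -1.900000 + (0.16/2)·(-1.780529 + (-2.098338)) = -2.210309
p(1.16) ≈ -2.2103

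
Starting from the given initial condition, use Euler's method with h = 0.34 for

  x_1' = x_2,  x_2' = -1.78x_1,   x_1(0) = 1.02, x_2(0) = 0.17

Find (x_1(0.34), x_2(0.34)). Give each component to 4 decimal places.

Euler on (x_1,x_2): x_1_{n+1} = x_1_n + h·x_1', x_2_{n+1} = x_2_n + h·x_2'.
0.000000: (1.020000, 0.170000); f=(0.170000, -1.815600) → (1.077800, -0.447304)
(x_1(0.34), x_2(0.34)) ≈ (1.0778, -0.4473)

1.0778, -0.4473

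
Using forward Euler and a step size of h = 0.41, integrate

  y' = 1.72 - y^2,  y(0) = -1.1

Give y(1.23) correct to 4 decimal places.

Euler: y_{n+1} = y_n + h·f(t_n, y_n).
t=0.000000, y=-1.100000: f=0.510000 → y ← -1.100000 + 0.41·0.510000 = -0.890900
t=0.410000, y=-0.890900: f=0.926297 → y ← -0.890900 + 0.41·0.926297 = -0.511118
t=0.820000, y=-0.511118: f=1.458758 → y ← -0.511118 + 0.41·1.458758 = 0.086973
y(1.23) ≈ 0.0870

0.0870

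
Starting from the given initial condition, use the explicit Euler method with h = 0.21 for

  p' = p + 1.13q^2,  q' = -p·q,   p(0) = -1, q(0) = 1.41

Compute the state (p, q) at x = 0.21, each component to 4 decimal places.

Euler on (p,q): p_{n+1} = p_n + h·p', q_{n+1} = q_n + h·q'.
0.000000: (-1.000000, 1.410000); f=(1.246553, 1.410000) → (-0.738224, 1.706100)
(p(0.21), q(0.21)) ≈ (-0.7382, 1.7061)

-0.7382, 1.7061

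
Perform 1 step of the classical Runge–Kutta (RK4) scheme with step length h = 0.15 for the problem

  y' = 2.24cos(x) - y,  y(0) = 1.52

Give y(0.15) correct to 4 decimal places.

RK4: k1 = f(x_n, y_n); k2 = f(x_n + h/2, y_n + (h/2)·k1); k3 = f(x_n + h/2, y_n + (h/2)·k2); k4 = f(x_n + h, y_n + h·k3); y_{n+1} = y_n + (h/6)·(k1 + 2k2 + 2k3 + k4).
x=0.000000, y=1.520000:
  k1 = f(0.000000, 1.520000) = 0.720000
  k2 = f(0.075000, 1.574000) = 0.659703
  k3 = f(0.075000, 1.569478) = 0.664225
  k4 = f(0.150000, 1.619634) = 0.595213
  y ← 1.520000 + (0.15/6)·(k1 + 2k2 + 2k3 + k4) = 1.619077
y(0.15) ≈ 1.6191

1.6191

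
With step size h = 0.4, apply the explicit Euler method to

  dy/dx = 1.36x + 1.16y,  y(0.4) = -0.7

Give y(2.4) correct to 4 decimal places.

Euler: y_{n+1} = y_n + h·f(x_n, y_n).
x=0.400000, y=-0.700000: f=-0.268000 → y ← -0.700000 + 0.4·(-0.268000) = -0.807200
x=0.800000, y=-0.807200: f=0.151648 → y ← -0.807200 + 0.4·0.151648 = -0.746541
x=1.200000, y=-0.746541: f=0.766013 → y ← -0.746541 + 0.4·0.766013 = -0.440136
x=1.600000, y=-0.440136: f=1.665443 → y ← -0.440136 + 0.4·1.665443 = 0.226041
x=2.000000, y=0.226041: f=2.982208 → y ← 0.226041 + 0.4·2.982208 = 1.418924
y(2.4) ≈ 1.4189

1.4189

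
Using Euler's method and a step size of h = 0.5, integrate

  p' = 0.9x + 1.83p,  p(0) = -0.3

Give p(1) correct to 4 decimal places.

-0.8752

Euler: p_{n+1} = p_n + h·f(x_n, p_n).
x=0.000000, p=-0.300000: f=-0.549000 → p ← -0.300000 + 0.5·(-0.549000) = -0.574500
x=0.500000, p=-0.574500: f=-0.601335 → p ← -0.574500 + 0.5·(-0.601335) = -0.875168
p(1) ≈ -0.8752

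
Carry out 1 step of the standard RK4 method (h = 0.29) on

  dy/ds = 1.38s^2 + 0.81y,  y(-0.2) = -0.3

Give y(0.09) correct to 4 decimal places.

RK4: k1 = f(s_n, y_n); k2 = f(s_n + h/2, y_n + (h/2)·k1); k3 = f(s_n + h/2, y_n + (h/2)·k2); k4 = f(s_n + h, y_n + h·k3); y_{n+1} = y_n + (h/6)·(k1 + 2k2 + 2k3 + k4).
s=-0.200000, y=-0.300000:
  k1 = f(-0.200000, -0.300000) = -0.187800
  k2 = f(-0.055000, -0.327231) = -0.260883
  k3 = f(-0.055000, -0.337828) = -0.269466
  k4 = f(0.090000, -0.378145) = -0.295120
  y ← -0.300000 + (0.29/6)·(k1 + 2k2 + 2k3 + k4) = -0.374608
y(0.09) ≈ -0.3746

-0.3746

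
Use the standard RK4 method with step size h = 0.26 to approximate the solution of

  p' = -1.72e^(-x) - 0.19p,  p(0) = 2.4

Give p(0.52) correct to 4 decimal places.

RK4: k1 = f(x_n, p_n); k2 = f(x_n + h/2, p_n + (h/2)·k1); k3 = f(x_n + h/2, p_n + (h/2)·k2); k4 = f(x_n + h, p_n + h·k3); p_{n+1} = p_n + (h/6)·(k1 + 2k2 + 2k3 + k4).
x=0.000000, p=2.400000:
  k1 = f(0.000000, 2.400000) = -2.176000
  k2 = f(0.130000, 2.117120) = -1.912577
  k3 = f(0.130000, 2.151365) = -1.919083
  k4 = f(0.260000, 1.901038) = -1.687406
  p ← 2.400000 + (0.26/6)·(k1 + 2k2 + 2k3 + k4) = 1.900509
x=0.260000, p=1.900509:
  k1 = f(0.260000, 1.900509) = -1.687305
  k2 = f(0.390000, 1.681159) = -1.483958
  k3 = f(0.390000, 1.707594) = -1.488981
  k4 = f(0.520000, 1.513374) = -1.310116
  p ← 1.900509 + (0.26/6)·(k1 + 2k2 + 2k3 + k4) = 1.512966
p(0.52) ≈ 1.5130

1.5130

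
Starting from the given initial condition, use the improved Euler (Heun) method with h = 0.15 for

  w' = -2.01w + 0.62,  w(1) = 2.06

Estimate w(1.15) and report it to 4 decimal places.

1.6115

Heun: k1 = f(x_n, w_n); k2 = f(x_n + h, w_n + h·k1); w_{n+1} = w_n + (h/2)·(k1 + k2).
x=1.000000, w=2.060000:
  k1 = f(1.000000, 2.060000) = -3.520600
  k2 = f(1.150000, 1.531910) = -2.459139
  w ← 2.060000 + (0.15/2)·(-3.520600 + (-2.459139)) = 1.611520
w(1.15) ≈ 1.6115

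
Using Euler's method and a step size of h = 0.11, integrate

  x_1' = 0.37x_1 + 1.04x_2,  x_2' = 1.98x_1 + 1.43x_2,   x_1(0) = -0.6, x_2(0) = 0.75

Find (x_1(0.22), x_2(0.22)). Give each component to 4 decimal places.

-0.4762, 0.7360

Euler on (x_1,x_2): x_1_{n+1} = x_1_n + h·x_1', x_2_{n+1} = x_2_n + h·x_2'.
0.000000: (-0.600000, 0.750000); f=(0.558000, -0.115500) → (-0.538620, 0.737295)
0.110000: (-0.538620, 0.737295); f=(0.567497, -0.012136) → (-0.476195, 0.735960)
(x_1(0.22), x_2(0.22)) ≈ (-0.4762, 0.7360)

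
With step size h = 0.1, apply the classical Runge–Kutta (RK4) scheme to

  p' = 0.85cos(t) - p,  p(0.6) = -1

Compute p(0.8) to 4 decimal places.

-0.7014

RK4: k1 = f(t_n, p_n); k2 = f(t_n + h/2, p_n + (h/2)·k1); k3 = f(t_n + h/2, p_n + (h/2)·k2); k4 = f(t_n + h, p_n + h·k3); p_{n+1} = p_n + (h/6)·(k1 + 2k2 + 2k3 + k4).
t=0.600000, p=-1.000000:
  k1 = f(0.600000, -1.000000) = 1.701535
  k2 = f(0.650000, -0.914923) = 1.591594
  k3 = f(0.650000, -0.920420) = 1.597092
  k4 = f(0.700000, -0.840291) = 1.490407
  p ← -1.000000 + (0.1/6)·(k1 + 2k2 + 2k3 + k4) = -0.840511
t=0.700000, p=-0.840511:
  k1 = f(0.700000, -0.840511) = 1.490627
  k2 = f(0.750000, -0.765980) = 1.387916
  k3 = f(0.750000, -0.771116) = 1.393051
  k4 = f(0.800000, -0.701206) = 1.293407
  p ← -0.840511 + (0.1/6)·(k1 + 2k2 + 2k3 + k4) = -0.701412
p(0.8) ≈ -0.7014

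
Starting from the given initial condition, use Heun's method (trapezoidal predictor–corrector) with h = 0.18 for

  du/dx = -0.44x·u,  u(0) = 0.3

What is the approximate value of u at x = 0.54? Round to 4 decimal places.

0.2813

Heun: k1 = f(x_n, u_n); k2 = f(x_n + h, u_n + h·k1); u_{n+1} = u_n + (h/2)·(k1 + k2).
x=0.000000, u=0.300000:
  k1 = f(0.000000, 0.300000) = 0.000000
  k2 = f(0.180000, 0.300000) = -0.023760
  u ← 0.300000 + (0.18/2)·(0.000000 + (-0.023760)) = 0.297862
x=0.180000, u=0.297862:
  k1 = f(0.180000, 0.297862) = -0.023591
  k2 = f(0.360000, 0.293615) = -0.046509
  u ← 0.297862 + (0.18/2)·(-0.023591 + (-0.046509)) = 0.291553
x=0.360000, u=0.291553:
  k1 = f(0.360000, 0.291553) = -0.046182
  k2 = f(0.540000, 0.283240) = -0.067298
  u ← 0.291553 + (0.18/2)·(-0.046182 + (-0.067298)) = 0.281339
u(0.54) ≈ 0.2813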